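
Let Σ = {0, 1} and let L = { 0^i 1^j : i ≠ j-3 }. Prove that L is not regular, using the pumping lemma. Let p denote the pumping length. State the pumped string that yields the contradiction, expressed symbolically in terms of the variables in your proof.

Toward a contradiction, assume L is regular with pumping length p.
Choose w = 0^p 1^{p+p!+3}. Since p ≠ (p+p!+3)-3 = p+p!, w ∈ L; and |w| ≥ p.
By the pumping lemma, w = xyz with |xy| ≤ p and |y| > 0.
The first p characters of w are 0's, so xy (and hence y) consists only of 0's. Write y = 0^k, 1 ≤ k ≤ p.
Since 1 ≤ k ≤ p, k divides p!; set t = 1 + p!/k. Then xy^t z has p + (p!/k)·k = p + p! copies of 0. Now the 0-count is p+p! and (1-count)-3 = (p+p!+3)-3 = p+p!, so i ≠ j-3 fails. So xy^t z = 0^{p+p!} 1^{p+p!+3} ∉ L.
Contradiction. Therefore L is not regular.

0^{p+p!} 1^{p+p!+3}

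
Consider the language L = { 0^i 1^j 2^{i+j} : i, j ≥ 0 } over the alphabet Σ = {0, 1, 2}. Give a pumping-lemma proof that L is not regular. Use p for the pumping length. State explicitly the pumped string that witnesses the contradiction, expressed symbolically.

Assume L is regular. Let p be the pumping length given by the pumping lemma.
Take w = 0^p 1^p 2^{2p} ∈ L (with i=j=p, i+j=2p), |w| = 4p ≥ p.
By the pumping lemma, w = xyz with |xy| ≤ p and |y| ≥ 1.
Since the first p symbols of w are all 0's and |xy| ≤ p, y lies entirely in the leading 0-block: y = 0^k for some k with 1 ≤ k ≤ p.
Consider xy^2z = 0^{p+k} 1^p 2^{2p}. Now the 0- and 1-counts sum to 2p+k, but the 2-count is 2p ≠ 2p+k. So xy^2z ∉ L.
This contradicts the pumping lemma, so L is not regular.

0^{p+k} 1^p 2^{2p}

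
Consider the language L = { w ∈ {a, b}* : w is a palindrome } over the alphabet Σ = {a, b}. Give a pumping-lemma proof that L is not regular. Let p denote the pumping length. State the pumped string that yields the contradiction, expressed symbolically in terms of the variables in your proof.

Assume L is regular; let p be its pumping constant.
Take w = a^p b a^p, a palindrome of length 2p+1 ≥ p.
By the pumping lemma, w = xyz with |xy| ≤ p and y is nonempty.
Because |xy| ≤ p and w begins with p copies of a, we have y = a^k with 1 ≤ k ≤ p.
Pump with i = 2: xy^2z = a^{p+k} b a^p. Its reverse is a^p b a^{p+k}, which differs from xy^2z since k ≥ 1. So xy^2z is not a palindrome and xy^2z ∉ L.
This contradicts the pumping lemma, so L is not regular.

a^{p+k} b a^p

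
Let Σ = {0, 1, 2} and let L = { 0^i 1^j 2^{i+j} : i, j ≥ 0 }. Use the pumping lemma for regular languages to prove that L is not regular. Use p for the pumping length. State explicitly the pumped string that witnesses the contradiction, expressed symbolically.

0^{p+k} 1^p 2^{2p}

Assume L is regular; let p be its pumping constant.
Take w = 0^p 1^p 2^{2p} ∈ L (with i=j=p, i+j=2p), |w| = 4p ≥ p.
By the pumping lemma, w = xyz with |xy| ≤ p and y is nonempty.
Since the first p symbols of w are all 0's and |xy| ≤ p, y lies entirely in the leading 0-block: y = 0^k for some k with 1 ≤ k ≤ p.
Consider xy^2z = 0^{p+k} 1^p 2^{2p}. Now the 0- and 1-counts sum to 2p+k, but the 2-count is 2p ≠ 2p+k. So xy^2z ∉ L.
This contradicts the pumping lemma, so L is not regular.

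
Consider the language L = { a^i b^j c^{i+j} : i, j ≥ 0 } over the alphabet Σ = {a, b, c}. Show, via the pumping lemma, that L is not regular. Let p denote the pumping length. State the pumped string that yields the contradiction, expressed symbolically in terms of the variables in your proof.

a^{p+k} b^p c^{2p}

Assume L is regular. Let p be the pumping length given by the pumping lemma.
Take w = a^p b^p c^{2p} ∈ L (with i=j=p, i+j=2p), |w| = 4p ≥ p.
The pumping lemma gives a decomposition w = xyz where |xy| ≤ p and y is nonempty.
Since the first p symbols of w are all a's and |xy| ≤ p, y lies entirely in the leading a-block: y = a^k for some k with 1 ≤ k ≤ p.
Consider xy^2z = a^{p+k} b^p c^{2p}. Now the a- and b-counts sum to 2p+k, but the c-count is 2p ≠ 2p+k. So xy^2z ∉ L.
Contradiction. Therefore L is not regular.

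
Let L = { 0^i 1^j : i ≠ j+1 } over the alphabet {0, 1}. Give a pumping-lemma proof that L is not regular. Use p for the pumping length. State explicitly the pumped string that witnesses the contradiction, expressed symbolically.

Assume L is regular. Let p be the pumping length given by the pumping lemma.
Choose w = 0^p 1^{p+p!-1}. Since p ≠ (p+p!-1)+1 = p+p!, w ∈ L; and |w| ≥ p.
The pumping lemma gives a decomposition w = xyz where |xy| ≤ p and |y| > 0.
Since the first p symbols of w are all 0's and |xy| ≤ p, y lies entirely in the leading 0-block: y = 0^k for some k with 1 ≤ k ≤ p.
Since 1 ≤ k ≤ p, k divides p!; set t = 1 + p!/k. Then xy^t z has p + (p!/k)·k = p + p! copies of 0. Now the 0-count is p+p! and (1-count)+1 = (p+p!-1)+1 = p+p!, so i ≠ j+1 fails. So xy^t z = 0^{p+p!} 1^{p+p!-1} ∉ L.
This contradicts the pumping lemma, so L is not regular.

0^{p+p!} 1^{p+p!-1}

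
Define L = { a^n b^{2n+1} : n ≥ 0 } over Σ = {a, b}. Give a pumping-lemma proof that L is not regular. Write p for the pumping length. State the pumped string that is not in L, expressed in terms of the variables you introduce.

Assume L is regular; let p be its pumping constant.
Choose w = a^p b^{2p+1}, which is in L with |w| = 3p+1 ≥ p.
Write w = xyz as guaranteed by the lemma, with |xy| ≤ p and y is nonempty.
Since the first p symbols of w are all a's and |xy| ≤ p, y lies entirely in the leading a-block: y = a^k for some k with 1 ≤ k ≤ p.
Pump with i = 2: xy^2z = a^{p+k} b^{2p+1}. For this to lie in L we would need 2p+1 = 2(p+k)+1, which forces k = 0. But k ≥ 1, so xy^2z ∉ L.
This is a contradiction; hence L is not regular.

a^{p+k} b^{2p+1}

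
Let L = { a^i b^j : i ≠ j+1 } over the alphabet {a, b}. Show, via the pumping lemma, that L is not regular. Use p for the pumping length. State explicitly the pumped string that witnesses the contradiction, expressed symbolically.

Assume L is regular. Let p be the pumping length given by the pumping lemma.
Choose w = a^p b^{p+p!-1}. Since p ≠ (p+p!-1)+1 = p+p!, w ∈ L; and |w| ≥ p.
By the pumping lemma, w = xyz with |xy| ≤ p and |y| > 0.
Because |xy| ≤ p and w begins with p copies of a, we have y = a^k with 1 ≤ k ≤ p.
Since 1 ≤ k ≤ p, k divides p!; set t = 1 + p!/k. Then xy^t z has p + (p!/k)·k = p + p! copies of a. Now the a-count is p+p! and (b-count)+1 = (p+p!-1)+1 = p+p!, so i ≠ j+1 fails. So xy^t z = a^{p+p!} b^{p+p!-1} ∉ L.
Contradiction. Therefore L is not regular.

a^{p+p!} b^{p+p!-1}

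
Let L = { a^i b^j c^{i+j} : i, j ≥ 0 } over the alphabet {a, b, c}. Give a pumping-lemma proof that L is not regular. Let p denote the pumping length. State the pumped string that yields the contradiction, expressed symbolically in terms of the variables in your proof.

a^{p+k} b^p c^{2p}

Assume L is regular. Let p be the pumping length given by the pumping lemma.
Take w = a^p b^p c^{2p} ∈ L (with i=j=p, i+j=2p), |w| = 4p ≥ p.
The pumping lemma gives a decomposition w = xyz where |xy| ≤ p and |y| > 0.
Since the first p symbols of w are all a's and |xy| ≤ p, y lies entirely in the leading a-block: y = a^k for some k with 1 ≤ k ≤ p.
Consider xy^2z = a^{p+k} b^p c^{2p}. Now the a- and b-counts sum to 2p+k, but the c-count is 2p ≠ 2p+k. So xy^2z ∉ L.
This is a contradiction; hence L is not regular.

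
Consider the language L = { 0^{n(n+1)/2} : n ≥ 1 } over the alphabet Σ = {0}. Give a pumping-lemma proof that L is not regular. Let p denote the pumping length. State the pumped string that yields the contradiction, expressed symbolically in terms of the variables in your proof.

Suppose for contradiction that L is regular, and let p be the pumping length.
Take w = 0^{p(p+1)/2} ∈ L with |w| = p(p+1)/2 ≥ p.
Write w = xyz as guaranteed by the lemma, with |xy| ≤ p and |y| ≥ 1.
Then y = 0^k for some k with 1 ≤ k ≤ p.
Pump with i = 2: xy^2z = 0^{p(p+1)/2+k}. Since 1 ≤ k ≤ p, p(p+1)/2 < p(p+1)/2+k ≤ p(p+1)/2+p < (p+1)(p+2)/2, so p(p+1)/2+k is strictly between consecutive triangular numbers. So xy^2z ∉ L.
This contradicts the pumping lemma, so L is not regular.

0^{p(p+1)/2+k}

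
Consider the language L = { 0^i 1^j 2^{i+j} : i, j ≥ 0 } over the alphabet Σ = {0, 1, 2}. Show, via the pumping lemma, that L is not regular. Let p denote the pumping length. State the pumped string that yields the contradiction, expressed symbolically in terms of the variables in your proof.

0^{p+k} 1^p 2^{2p}

Suppose for contradiction that L is regular, and let p be the pumping length.
Take w = 0^p 1^p 2^{2p} ∈ L (with i=j=p, i+j=2p), |w| = 4p ≥ p.
By the pumping lemma, w = xyz with |xy| ≤ p and |y| > 0.
Since the first p symbols of w are all 0's and |xy| ≤ p, y lies entirely in the leading 0-block: y = 0^k for some k with 1 ≤ k ≤ p.
Consider xy^2z = 0^{p+k} 1^p 2^{2p}. Now the 0- and 1-counts sum to 2p+k, but the 2-count is 2p ≠ 2p+k. So xy^2z ∉ L.
This contradicts the pumping lemma, so L is not regular.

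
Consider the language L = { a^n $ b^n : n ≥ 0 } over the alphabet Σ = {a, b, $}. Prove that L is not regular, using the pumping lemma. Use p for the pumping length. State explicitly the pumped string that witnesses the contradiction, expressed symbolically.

a^{p+k} $ b^p

Toward a contradiction, assume L is regular with pumping length p.
Take w = a^p $ b^p ∈ L with |w| = 2p+1 ≥ p.
By the pumping lemma, w = xyz with |xy| ≤ p and |y| ≥ 1.
Because |xy| ≤ p and w begins with p copies of a, we have y = a^k with 1 ≤ k ≤ p.
Pump with i = 2: xy^2z = a^{p+k} $ b^p, which would require p+k = p. But k ≥ 1, so xy^2z ∉ L.
This contradicts the pumping lemma, so L is not regular.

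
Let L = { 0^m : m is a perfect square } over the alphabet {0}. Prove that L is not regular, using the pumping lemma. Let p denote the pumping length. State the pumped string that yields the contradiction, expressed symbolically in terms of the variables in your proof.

Suppose for contradiction that L is regular, and let p be the pumping length.
Take w = 0^{p²} ∈ L with |w| = p² ≥ p.
The pumping lemma gives a decomposition w = xyz where |xy| ≤ p and y is nonempty.
Then y = 0^k for some k with 1 ≤ k ≤ p.
Pump with i = 2: xy^2z = 0^{p²+k}. Since 1 ≤ k ≤ p, p² < p²+k ≤ p²+p < (p+1)², so p²+k lies strictly between consecutive squares and is not a perfect square. So xy^2z ∉ L.
This is a contradiction; hence L is not regular.

0^{p²+k}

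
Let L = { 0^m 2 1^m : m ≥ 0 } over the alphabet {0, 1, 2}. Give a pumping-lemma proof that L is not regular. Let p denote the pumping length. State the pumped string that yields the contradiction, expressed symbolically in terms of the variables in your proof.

0^{p+k} 2 1^p

Assume L is regular. Let p be the pumping length given by the pumping lemma.
Take w = 0^p 2 1^p ∈ L with |w| = 2p+1 ≥ p.
Write w = xyz as guaranteed by the lemma, with |xy| ≤ p and |y| ≥ 1.
The first p characters of w are 0's, so xy (and hence y) consists only of 0's. Write y = 0^k, 1 ≤ k ≤ p.
Pump with i = 2: xy^2z = 0^{p+k} 2 1^p, which would require p+k = p. But k ≥ 1, so xy^2z ∉ L.
This contradicts the pumping lemma, so L is not regular.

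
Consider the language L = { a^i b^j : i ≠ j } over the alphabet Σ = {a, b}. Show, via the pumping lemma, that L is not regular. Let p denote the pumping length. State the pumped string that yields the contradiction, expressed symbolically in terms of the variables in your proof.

Toward a contradiction, assume L is regular with pumping length p.
Choose w = a^p b^{p+p!}. Since p ≠ p+p!, w ∈ L; and |w| ≥ p.
By the pumping lemma, w = xyz with |xy| ≤ p and |y| ≥ 1.
Because |xy| ≤ p and w begins with p copies of a, we have y = a^k with 1 ≤ k ≤ p.
Since 1 ≤ k ≤ p, k divides p!; set t = 1 + p!/k. Then xy^t z has p + (p!/k)·k = p + p! copies of a. Now the a-count equals the b-count, so i ≠ j fails. So xy^t z = a^{p+p!} b^{p+p!} ∉ L.
Contradiction. Therefore L is not regular.

a^{p+p!} b^{p+p!}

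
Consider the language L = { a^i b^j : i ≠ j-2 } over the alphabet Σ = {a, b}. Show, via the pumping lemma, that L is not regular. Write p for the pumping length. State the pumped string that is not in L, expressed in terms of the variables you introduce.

Suppose for contradiction that L is regular, and let p be the pumping length.
Choose w = a^p b^{p+p!+2}. Since p ≠ (p+p!+2)-2 = p+p!, w ∈ L; and |w| ≥ p.
Write w = xyz as guaranteed by the lemma, with |xy| ≤ p and |y| ≥ 1.
Since the first p symbols of w are all a's and |xy| ≤ p, y lies entirely in the leading a-block: y = a^k for some k with 1 ≤ k ≤ p.
Since 1 ≤ k ≤ p, k divides p!; set t = 1 + p!/k. Then xy^t z has p + (p!/k)·k = p + p! copies of a. Now the a-count is p+p! and (b-count)-2 = (p+p!+2)-2 = p+p!, so i ≠ j-2 fails. So xy^t z = a^{p+p!} b^{p+p!+2} ∉ L.
Contradiction. Therefore L is not regular.

a^{p+p!} b^{p+p!+2}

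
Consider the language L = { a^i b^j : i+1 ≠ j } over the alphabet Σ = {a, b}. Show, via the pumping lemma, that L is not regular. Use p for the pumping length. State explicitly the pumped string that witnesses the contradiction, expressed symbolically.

a^{p+p!} b^{p+p!+1}

Assume L is regular. Let p be the pumping length given by the pumping lemma.
Choose w = a^p b^{p+p!+1}. Since p ≠ (p+p!+1)-1 = p+p!, w ∈ L; and |w| ≥ p.
By the pumping lemma, w = xyz with |xy| ≤ p and y is nonempty.
The first p characters of w are a's, so xy (and hence y) consists only of a's. Write y = a^k, 1 ≤ k ≤ p.
Since 1 ≤ k ≤ p, k divides p!; set t = 1 + p!/k. Then xy^t z has p + (p!/k)·k = p + p! copies of a. Now the a-count is p+p! and (b-count)-1 = (p+p!+1)-1 = p+p!, so i+1 ≠ j fails. So xy^t z = a^{p+p!} b^{p+p!+1} ∉ L.
Contradiction. Therefore L is not regular.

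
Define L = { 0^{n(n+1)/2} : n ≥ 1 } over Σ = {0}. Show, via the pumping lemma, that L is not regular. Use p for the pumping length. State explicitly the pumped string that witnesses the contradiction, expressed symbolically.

Assume L is regular. Let p be the pumping length given by the pumping lemma.
Take w = 0^{p(p+1)/2} ∈ L with |w| = p(p+1)/2 ≥ p.
The pumping lemma gives a decomposition w = xyz where |xy| ≤ p and y is nonempty.
Then y = 0^k for some k with 1 ≤ k ≤ p.
Pump with i = 2: xy^2z = 0^{p(p+1)/2+k}. Since 1 ≤ k ≤ p, p(p+1)/2 < p(p+1)/2+k ≤ p(p+1)/2+p < (p+1)(p+2)/2, so p(p+1)/2+k is strictly between consecutive triangular numbers. So xy^2z ∉ L.
This is a contradiction; hence L is not regular.

0^{p(p+1)/2+k}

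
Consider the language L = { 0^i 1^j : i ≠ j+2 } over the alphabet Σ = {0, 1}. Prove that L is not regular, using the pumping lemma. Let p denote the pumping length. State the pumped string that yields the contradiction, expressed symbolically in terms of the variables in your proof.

Toward a contradiction, assume L is regular with pumping length p.
Choose w = 0^p 1^{p+p!-2}. Since p ≠ (p+p!-2)+2 = p+p!, w ∈ L; and |w| ≥ p.
Write w = xyz as guaranteed by the lemma, with |xy| ≤ p and y is nonempty.
Because |xy| ≤ p and w begins with p copies of 0, we have y = 0^k with 1 ≤ k ≤ p.
Since 1 ≤ k ≤ p, k divides p!; set t = 1 + p!/k. Then xy^t z has p + (p!/k)·k = p + p! copies of 0. Now the 0-count is p+p! and (1-count)+2 = (p+p!-2)+2 = p+p!, so i ≠ j+2 fails. So xy^t z = 0^{p+p!} 1^{p+p!-2} ∉ L.
This is a contradiction; hence L is not regular.

0^{p+p!} 1^{p+p!-2}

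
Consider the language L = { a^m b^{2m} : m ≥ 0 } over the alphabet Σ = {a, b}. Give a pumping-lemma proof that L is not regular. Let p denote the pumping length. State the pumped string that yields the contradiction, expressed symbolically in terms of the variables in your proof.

a^{p+k} b^{2p}

Suppose for contradiction that L is regular, and let p be the pumping length.
Let w = a^p b^{2p} ∈ L; note |w| = 3p ≥ p.
Write w = xyz as guaranteed by the lemma, with |xy| ≤ p and y is nonempty.
Because |xy| ≤ p and w begins with p copies of a, we have y = a^k with 1 ≤ k ≤ p.
Pump with i = 2: xy^2z = a^{p+k} b^{2p}. For this to lie in L we would need 2p = 2(p+k), which forces k = 0. But k ≥ 1, so xy^2z ∉ L.
This contradicts the pumping lemma, so L is not regular.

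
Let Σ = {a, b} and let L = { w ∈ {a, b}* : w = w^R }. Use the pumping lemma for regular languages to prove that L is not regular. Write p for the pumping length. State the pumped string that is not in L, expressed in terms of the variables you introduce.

Assume L is regular; let p be its pumping constant.
Take w = a^p b a^p, a palindrome of length 2p+1 ≥ p.
The pumping lemma gives a decomposition w = xyz where |xy| ≤ p and |y| > 0.
Since the first p symbols of w are all a's and |xy| ≤ p, y lies entirely in the leading a-block: y = a^k for some k with 1 ≤ k ≤ p.
Pump with i = 2: xy^2z = a^{p+k} b a^p. Its reverse is a^p b a^{p+k}, which differs from xy^2z since k ≥ 1. So xy^2z is not a palindrome and xy^2z ∉ L.
This is a contradiction; hence L is not regular.

a^{p+k} b a^p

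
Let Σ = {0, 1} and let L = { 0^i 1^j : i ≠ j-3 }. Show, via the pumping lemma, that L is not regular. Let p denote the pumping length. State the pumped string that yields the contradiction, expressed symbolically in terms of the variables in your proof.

Suppose for contradiction that L is regular, and let p be the pumping length.
Choose w = 0^p 1^{p+p!+3}. Since p ≠ (p+p!+3)-3 = p+p!, w ∈ L; and |w| ≥ p.
The pumping lemma gives a decomposition w = xyz where |xy| ≤ p and |y| > 0.
Since the first p symbols of w are all 0's and |xy| ≤ p, y lies entirely in the leading 0-block: y = 0^k for some k with 1 ≤ k ≤ p.
Since 1 ≤ k ≤ p, k divides p!; set t = 1 + p!/k. Then xy^t z has p + (p!/k)·k = p + p! copies of 0. Now the 0-count is p+p! and (1-count)-3 = (p+p!+3)-3 = p+p!, so i ≠ j-3 fails. So xy^t z = 0^{p+p!} 1^{p+p!+3} ∉ L.
This contradicts the pumping lemma, so L is not regular.

0^{p+p!} 1^{p+p!+3}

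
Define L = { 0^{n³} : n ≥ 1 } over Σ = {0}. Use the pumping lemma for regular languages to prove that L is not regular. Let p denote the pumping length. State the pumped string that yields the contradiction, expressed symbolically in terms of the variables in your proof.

Assume L is regular. Let p be the pumping length given by the pumping lemma.
Take w = 0^{p³} ∈ L with |w| = p³ ≥ p.
The pumping lemma gives a decomposition w = xyz where |xy| ≤ p and |y| ≥ 1.
Then y = 0^k for some k with 1 ≤ k ≤ p.
Pump with i = 2: xy^2z = 0^{p³+k}. Since 1 ≤ k ≤ p, p³ < p³+k ≤ p³+p < p³+3p²+3p+1 = (p+1)³, so p³+k is not a perfect cube. So xy^2z ∉ L.
This is a contradiction; hence L is not regular.

0^{p³+k}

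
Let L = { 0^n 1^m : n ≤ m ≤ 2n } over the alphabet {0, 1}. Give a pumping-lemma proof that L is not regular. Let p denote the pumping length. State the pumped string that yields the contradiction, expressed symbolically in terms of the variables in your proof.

Assume L is regular. Let p be the pumping length given by the pumping lemma.
Take w = 0^p 1^p ∈ L (since p ≤ p ≤ 2p), with |w| = 2p ≥ p.
Write w = xyz as guaranteed by the lemma, with |xy| ≤ p and |y| > 0.
The first p characters of w are 0's, so xy (and hence y) consists only of 0's. Write y = 0^k, 1 ≤ k ≤ p.
Pump with i = 2: xy^2z = 0^{p+k} 1^p. Now n = p+k > p = m, so the condition n ≤ m fails. Thus xy^2z ∉ L.
Contradiction. Therefore L is not regular.

0^{p+k} 1^p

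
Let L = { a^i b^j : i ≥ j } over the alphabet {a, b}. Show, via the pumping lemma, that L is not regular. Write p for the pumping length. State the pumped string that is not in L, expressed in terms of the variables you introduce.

Assume L is regular. Let p be the pumping length given by the pumping lemma.
Choose w = a^p b^p ∈ L, with |w| = 2p ≥ p.
By the pumping lemma, w = xyz with |xy| ≤ p and |y| > 0.
Since the first p symbols of w are all a's and |xy| ≤ p, y lies entirely in the leading a-block: y = a^k for some k with 1 ≤ k ≤ p.
Consider xy^0z = xz = a^{p-k} b^p. Since k ≥ 1, the a-count p-k is less than p, so i ≥ j fails; thus xz ∉ L.
This contradicts the pumping lemma, so L is not regular.

a^{p-k} b^p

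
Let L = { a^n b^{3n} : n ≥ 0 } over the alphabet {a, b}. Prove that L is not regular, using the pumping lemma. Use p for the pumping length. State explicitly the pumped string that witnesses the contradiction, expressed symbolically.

a^{p+k} b^{3p}

Toward a contradiction, assume L is regular with pumping length p.
Let w = a^p b^{3p} ∈ L; note |w| = 4p ≥ p.
The pumping lemma gives a decomposition w = xyz where |xy| ≤ p and |y| ≥ 1.
Because |xy| ≤ p and w begins with p copies of a, we have y = a^k with 1 ≤ k ≤ p.
Pump with i = 2: xy^2z = a^{p+k} b^{3p}. For this to lie in L we would need 3p = 3(p+k), which forces k = 0. But k ≥ 1, so xy^2z ∉ L.
This contradicts the pumping lemma, so L is not regular.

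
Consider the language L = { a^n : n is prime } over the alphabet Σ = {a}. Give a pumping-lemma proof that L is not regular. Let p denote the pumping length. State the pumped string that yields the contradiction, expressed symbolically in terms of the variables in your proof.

a^{q(1+k)}

Toward a contradiction, assume L is regular with pumping length p.
Let q be a prime with q ≥ p+2 (infinitely many primes exist), and take w = a^q ∈ L with |w| = q ≥ p.
The pumping lemma gives a decomposition w = xyz where |xy| ≤ p and |y| > 0.
Then y = a^k for some k with 1 ≤ k ≤ p.
Since 1 ≤ k ≤ p, |xz| = q-k. Pump with i = q+1: |xy^{q+1}z| = (q-k)+(q+1)k = q+qk = q(1+k), which is composite (both factors ≥ 2). So xy^{q+1}z = a^{q(1+k)} ∉ L.
Contradiction. Therefore L is not regular.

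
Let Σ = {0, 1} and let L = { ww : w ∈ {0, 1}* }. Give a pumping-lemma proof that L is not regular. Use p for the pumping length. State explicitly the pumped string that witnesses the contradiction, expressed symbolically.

Assume L is regular; let p be its pumping constant.
Take w = 0^p 1^p 0^p 1^p = uu where u = 0^p1^p; then w ∈ L and |w| = 4p ≥ p.
The pumping lemma gives a decomposition w = xyz where |xy| ≤ p and y is nonempty.
The first p characters of w are 0's, so xy (and hence y) consists only of 0's. Write y = 0^k, 1 ≤ k ≤ p.
Pump with i = 2: xy^2z = 0^{p+k} 1^p 0^p 1^p, of length 4p+k. Suppose this equals vv. The string starts with 0 and ends with 1, so v does too; thus the boundary between the two copies of v is a 1→0 transition. There is exactly one such transition, at position 2p+k, so |v| = 2p+k and |vv| = 4p+2k ≠ 4p+k since k ≥ 1. So xy^2z ∉ L.
Contradiction. Therefore L is not regular.

0^{p+k} 1^p 0^p 1^p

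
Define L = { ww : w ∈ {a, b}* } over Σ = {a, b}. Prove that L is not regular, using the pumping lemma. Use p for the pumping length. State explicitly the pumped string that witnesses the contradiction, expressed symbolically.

a^{p+k} b^p a^p b^p

Toward a contradiction, assume L is regular with pumping length p.
Take w = a^p b^p a^p b^p = uu where u = a^pb^p; then w ∈ L and |w| = 4p ≥ p.
The pumping lemma gives a decomposition w = xyz where |xy| ≤ p and |y| ≥ 1.
Because |xy| ≤ p and w begins with p copies of a, we have y = a^k with 1 ≤ k ≤ p.
Pump with i = 2: xy^2z = a^{p+k} b^p a^p b^p, of length 4p+k. Suppose this equals vv. The string starts with a and ends with b, so v does too; thus the boundary between the two copies of v is a b→a transition. There is exactly one such transition, at position 2p+k, so |v| = 2p+k and |vv| = 4p+2k ≠ 4p+k since k ≥ 1. So xy^2z ∉ L.
This contradicts the pumping lemma, so L is not regular.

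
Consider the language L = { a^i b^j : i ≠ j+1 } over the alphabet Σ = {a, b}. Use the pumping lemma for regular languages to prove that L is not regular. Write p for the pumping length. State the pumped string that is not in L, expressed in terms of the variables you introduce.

a^{p+p!} b^{p+p!-1}

Toward a contradiction, assume L is regular with pumping length p.
Choose w = a^p b^{p+p!-1}. Since p ≠ (p+p!-1)+1 = p+p!, w ∈ L; and |w| ≥ p.
Write w = xyz as guaranteed by the lemma, with |xy| ≤ p and |y| ≥ 1.
Because |xy| ≤ p and w begins with p copies of a, we have y = a^k with 1 ≤ k ≤ p.
Since 1 ≤ k ≤ p, k divides p!; set t = 1 + p!/k. Then xy^t z has p + (p!/k)·k = p + p! copies of a. Now the a-count is p+p! and (b-count)+1 = (p+p!-1)+1 = p+p!, so i ≠ j+1 fails. So xy^t z = a^{p+p!} b^{p+p!-1} ∉ L.
Contradiction. Therefore L is not regular.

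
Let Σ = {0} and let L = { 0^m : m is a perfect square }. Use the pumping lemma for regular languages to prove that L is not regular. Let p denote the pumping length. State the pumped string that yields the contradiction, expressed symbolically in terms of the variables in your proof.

Toward a contradiction, assume L is regular with pumping length p.
Take w = 0^{p²} ∈ L with |w| = p² ≥ p.
Write w = xyz as guaranteed by the lemma, with |xy| ≤ p and |y| > 0.
Then y = 0^k for some k with 1 ≤ k ≤ p.
Pump with i = 2: xy^2z = 0^{p²+k}. Since 1 ≤ k ≤ p, p² < p²+k ≤ p²+p < (p+1)², so p²+k lies strictly between consecutive squares and is not a perfect square. So xy^2z ∉ L.
Contradiction. Therefore L is not regular.

0^{p²+k}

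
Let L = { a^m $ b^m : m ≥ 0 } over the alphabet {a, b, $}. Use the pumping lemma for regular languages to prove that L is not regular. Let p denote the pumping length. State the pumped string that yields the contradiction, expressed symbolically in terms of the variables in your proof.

a^{p+k} $ b^p

Assume L is regular. Let p be the pumping length given by the pumping lemma.
Take w = a^p $ b^p ∈ L with |w| = 2p+1 ≥ p.
By the pumping lemma, w = xyz with |xy| ≤ p and y is nonempty.
Because |xy| ≤ p and w begins with p copies of a, we have y = a^k with 1 ≤ k ≤ p.
Pump with i = 2: xy^2z = a^{p+k} $ b^p, which would require p+k = p. But k ≥ 1, so xy^2z ∉ L.
This contradicts the pumping lemma, so L is not regular.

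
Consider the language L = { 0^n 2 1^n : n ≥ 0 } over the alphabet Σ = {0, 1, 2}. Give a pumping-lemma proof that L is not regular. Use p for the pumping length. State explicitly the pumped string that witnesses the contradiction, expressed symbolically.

0^{p+k} 2 1^p

Assume L is regular. Let p be the pumping length given by the pumping lemma.
Take w = 0^p 2 1^p ∈ L with |w| = 2p+1 ≥ p.
The pumping lemma gives a decomposition w = xyz where |xy| ≤ p and y is nonempty.
Since the first p symbols of w are all 0's and |xy| ≤ p, y lies entirely in the leading 0-block: y = 0^k for some k with 1 ≤ k ≤ p.
Pump with i = 2: xy^2z = 0^{p+k} 2 1^p, which would require p+k = p. But k ≥ 1, so xy^2z ∉ L.
Contradiction. Therefore L is not regular.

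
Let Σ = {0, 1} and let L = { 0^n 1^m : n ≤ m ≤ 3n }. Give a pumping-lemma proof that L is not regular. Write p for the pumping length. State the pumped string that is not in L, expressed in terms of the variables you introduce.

0^{p+k} 1^p

Assume L is regular. Let p be the pumping length given by the pumping lemma.
Take w = 0^p 1^p ∈ L (since p ≤ p ≤ 3p), with |w| = 2p ≥ p.
By the pumping lemma, w = xyz with |xy| ≤ p and |y| > 0.
The first p characters of w are 0's, so xy (and hence y) consists only of 0's. Write y = 0^k, 1 ≤ k ≤ p.
Pump with i = 2: xy^2z = 0^{p+k} 1^p. Now n = p+k > p = m, so the condition n ≤ m fails. Thus xy^2z ∉ L.
Contradiction. Therefore L is not regular.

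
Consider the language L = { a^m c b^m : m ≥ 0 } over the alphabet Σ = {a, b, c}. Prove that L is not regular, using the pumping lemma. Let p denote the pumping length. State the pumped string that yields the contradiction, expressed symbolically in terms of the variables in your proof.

Toward a contradiction, assume L is regular with pumping length p.
Take w = a^p c b^p ∈ L with |w| = 2p+1 ≥ p.
By the pumping lemma, w = xyz with |xy| ≤ p and |y| ≥ 1.
Because |xy| ≤ p and w begins with p copies of a, we have y = a^k with 1 ≤ k ≤ p.
Pump with i = 2: xy^2z = a^{p+k} c b^p, which would require p+k = p. But k ≥ 1, so xy^2z ∉ L.
This is a contradiction; hence L is not regular.

a^{p+k} c b^p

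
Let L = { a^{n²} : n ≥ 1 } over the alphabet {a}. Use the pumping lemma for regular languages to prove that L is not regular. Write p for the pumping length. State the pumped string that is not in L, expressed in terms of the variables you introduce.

Toward a contradiction, assume L is regular with pumping length p.
Take w = a^{p²} ∈ L with |w| = p² ≥ p.
Write w = xyz as guaranteed by the lemma, with |xy| ≤ p and y is nonempty.
Then y = a^k for some k with 1 ≤ k ≤ p.
Pump with i = 2: xy^2z = a^{p²+k}. Since 1 ≤ k ≤ p, p² < p²+k ≤ p²+p < (p+1)², so p²+k lies strictly between consecutive squares and is not a perfect square. So xy^2z ∉ L.
This is a contradiction; hence L is not regular.

a^{p²+k}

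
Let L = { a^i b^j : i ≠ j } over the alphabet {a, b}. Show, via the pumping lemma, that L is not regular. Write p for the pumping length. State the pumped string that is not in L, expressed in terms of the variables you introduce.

a^{p+p!} b^{p+p!}

Assume L is regular; let p be its pumping constant.
Choose w = a^p b^{p+p!}. Since p ≠ p+p!, w ∈ L; and |w| ≥ p.
Write w = xyz as guaranteed by the lemma, with |xy| ≤ p and y is nonempty.
The first p characters of w are a's, so xy (and hence y) consists only of a's. Write y = a^k, 1 ≤ k ≤ p.
Since 1 ≤ k ≤ p, k divides p!; set t = 1 + p!/k. Then xy^t z has p + (p!/k)·k = p + p! copies of a. Now the a-count equals the b-count, so i ≠ j fails. So xy^t z = a^{p+p!} b^{p+p!} ∉ L.
This contradicts the pumping lemma, so L is not regular.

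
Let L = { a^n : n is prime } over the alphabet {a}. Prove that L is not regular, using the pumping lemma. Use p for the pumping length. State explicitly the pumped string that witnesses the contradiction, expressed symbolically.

a^{q(1+k)}

Suppose for contradiction that L is regular, and let p be the pumping length.
Let q be a prime with q ≥ p+2 (infinitely many primes exist), and take w = a^q ∈ L with |w| = q ≥ p.
Write w = xyz as guaranteed by the lemma, with |xy| ≤ p and |y| ≥ 1.
Then y = a^k for some k with 1 ≤ k ≤ p.
Since 1 ≤ k ≤ p, |xz| = q-k. Pump with i = q+1: |xy^{q+1}z| = (q-k)+(q+1)k = q+qk = q(1+k), which is composite (both factors ≥ 2). So xy^{q+1}z = a^{q(1+k)} ∉ L.
This contradicts the pumping lemma, so L is not regular.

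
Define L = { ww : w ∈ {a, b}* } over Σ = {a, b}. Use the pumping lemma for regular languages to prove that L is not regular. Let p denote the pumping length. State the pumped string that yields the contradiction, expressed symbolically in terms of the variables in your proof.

a^{p+k} b^p a^p b^p

Assume L is regular; let p be its pumping constant.
Take w = a^p b^p a^p b^p = uu where u = a^pb^p; then w ∈ L and |w| = 4p ≥ p.
The pumping lemma gives a decomposition w = xyz where |xy| ≤ p and |y| ≥ 1.
Since the first p symbols of w are all a's and |xy| ≤ p, y lies entirely in the leading a-block: y = a^k for some k with 1 ≤ k ≤ p.
Pump with i = 2: xy^2z = a^{p+k} b^p a^p b^p, of length 4p+k. Suppose this equals vv. The string starts with a and ends with b, so v does too; thus the boundary between the two copies of v is a b→a transition. There is exactly one such transition, at position 2p+k, so |v| = 2p+k and |vv| = 4p+2k ≠ 4p+k since k ≥ 1. So xy^2z ∉ L.
This contradicts the pumping lemma, so L is not regular.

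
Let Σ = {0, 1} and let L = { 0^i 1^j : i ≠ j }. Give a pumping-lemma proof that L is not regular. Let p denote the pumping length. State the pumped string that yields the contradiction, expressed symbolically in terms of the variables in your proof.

0^{p+p!} 1^{p+p!}

Suppose for contradiction that L is regular, and let p be the pumping length.
Choose w = 0^p 1^{p+p!}. Since p ≠ p+p!, w ∈ L; and |w| ≥ p.
The pumping lemma gives a decomposition w = xyz where |xy| ≤ p and |y| ≥ 1.
Since the first p symbols of w are all 0's and |xy| ≤ p, y lies entirely in the leading 0-block: y = 0^k for some k with 1 ≤ k ≤ p.
Since 1 ≤ k ≤ p, k divides p!; set t = 1 + p!/k. Then xy^t z has p + (p!/k)·k = p + p! copies of 0. Now the 0-count equals the 1-count, so i ≠ j fails. So xy^t z = 0^{p+p!} 1^{p+p!} ∉ L.
This contradicts the pumping lemma, so L is not regular.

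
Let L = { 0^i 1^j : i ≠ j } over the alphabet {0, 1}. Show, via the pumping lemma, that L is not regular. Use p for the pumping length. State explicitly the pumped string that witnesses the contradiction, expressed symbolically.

Assume L is regular. Let p be the pumping length given by the pumping lemma.
Choose w = 0^p 1^{p+p!}. Since p ≠ p+p!, w ∈ L; and |w| ≥ p.
Write w = xyz as guaranteed by the lemma, with |xy| ≤ p and |y| > 0.
Because |xy| ≤ p and w begins with p copies of 0, we have y = 0^k with 1 ≤ k ≤ p.
Since 1 ≤ k ≤ p, k divides p!; set t = 1 + p!/k. Then xy^t z has p + (p!/k)·k = p + p! copies of 0. Now the 0-count equals the 1-count, so i ≠ j fails. So xy^t z = 0^{p+p!} 1^{p+p!} ∉ L.
This contradicts the pumping lemma, so L is not regular.

0^{p+p!} 1^{p+p!}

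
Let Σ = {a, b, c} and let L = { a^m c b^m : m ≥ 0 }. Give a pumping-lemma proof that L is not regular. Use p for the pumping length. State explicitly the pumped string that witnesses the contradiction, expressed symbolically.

Assume L is regular. Let p be the pumping length given by the pumping lemma.
Take w = a^p c b^p ∈ L with |w| = 2p+1 ≥ p.
By the pumping lemma, w = xyz with |xy| ≤ p and |y| ≥ 1.
Because |xy| ≤ p and w begins with p copies of a, we have y = a^k with 1 ≤ k ≤ p.
Pump with i = 2: xy^2z = a^{p+k} c b^p, which would require p+k = p. But k ≥ 1, so xy^2z ∉ L.
This is a contradiction; hence L is not regular.

a^{p+k} c b^p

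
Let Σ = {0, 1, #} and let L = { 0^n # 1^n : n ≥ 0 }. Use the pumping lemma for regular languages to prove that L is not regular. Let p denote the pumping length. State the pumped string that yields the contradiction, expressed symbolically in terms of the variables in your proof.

0^{p+k} # 1^p

Suppose for contradiction that L is regular, and let p be the pumping length.
Take w = 0^p # 1^p ∈ L with |w| = 2p+1 ≥ p.
The pumping lemma gives a decomposition w = xyz where |xy| ≤ p and |y| > 0.
Because |xy| ≤ p and w begins with p copies of 0, we have y = 0^k with 1 ≤ k ≤ p.
Pump with i = 2: xy^2z = 0^{p+k} # 1^p, which would require p+k = p. But k ≥ 1, so xy^2z ∉ L.
This contradicts the pumping lemma, so L is not regular.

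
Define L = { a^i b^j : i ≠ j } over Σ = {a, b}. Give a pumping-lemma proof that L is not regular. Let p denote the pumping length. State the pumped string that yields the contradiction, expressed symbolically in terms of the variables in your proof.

Toward a contradiction, assume L is regular with pumping length p.
Choose w = a^p b^{p+p!}. Since p ≠ p+p!, w ∈ L; and |w| ≥ p.
The pumping lemma gives a decomposition w = xyz where |xy| ≤ p and |y| > 0.
Since the first p symbols of w are all a's and |xy| ≤ p, y lies entirely in the leading a-block: y = a^k for some k with 1 ≤ k ≤ p.
Since 1 ≤ k ≤ p, k divides p!; set t = 1 + p!/k. Then xy^t z has p + (p!/k)·k = p + p! copies of a. Now the a-count equals the b-count, so i ≠ j fails. So xy^t z = a^{p+p!} b^{p+p!} ∉ L.
Contradiction. Therefore L is not regular.

a^{p+p!} b^{p+p!}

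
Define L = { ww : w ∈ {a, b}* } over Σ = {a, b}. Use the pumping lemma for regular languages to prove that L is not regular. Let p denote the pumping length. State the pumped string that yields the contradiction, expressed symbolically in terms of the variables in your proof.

a^{p+k} b^p a^p b^p

Toward a contradiction, assume L is regular with pumping length p.
Take w = a^p b^p a^p b^p = uu where u = a^pb^p; then w ∈ L and |w| = 4p ≥ p.
Write w = xyz as guaranteed by the lemma, with |xy| ≤ p and y is nonempty.
The first p characters of w are a's, so xy (and hence y) consists only of a's. Write y = a^k, 1 ≤ k ≤ p.
Pump with i = 2: xy^2z = a^{p+k} b^p a^p b^p, of length 4p+k. Suppose this equals vv. The string starts with a and ends with b, so v does too; thus the boundary between the two copies of v is a b→a transition. There is exactly one such transition, at position 2p+k, so |v| = 2p+k and |vv| = 4p+2k ≠ 4p+k since k ≥ 1. So xy^2z ∉ L.
This contradicts the pumping lemma, so L is not regular.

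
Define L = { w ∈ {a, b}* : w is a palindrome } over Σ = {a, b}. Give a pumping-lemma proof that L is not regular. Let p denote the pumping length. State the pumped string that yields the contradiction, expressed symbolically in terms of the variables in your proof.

a^{p+k} b a^p

Suppose for contradiction that L is regular, and let p be the pumping length.
Take w = a^p b a^p, a palindrome of length 2p+1 ≥ p.
The pumping lemma gives a decomposition w = xyz where |xy| ≤ p and y is nonempty.
Since the first p symbols of w are all a's and |xy| ≤ p, y lies entirely in the leading a-block: y = a^k for some k with 1 ≤ k ≤ p.
Pump with i = 2: xy^2z = a^{p+k} b a^p. Its reverse is a^p b a^{p+k}, which differs from xy^2z since k ≥ 1. So xy^2z is not a palindrome and xy^2z ∉ L.
This contradicts the pumping lemma, so L is not regular.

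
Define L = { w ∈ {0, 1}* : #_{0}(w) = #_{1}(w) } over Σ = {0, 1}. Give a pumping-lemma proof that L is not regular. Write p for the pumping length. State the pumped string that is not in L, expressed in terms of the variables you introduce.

Toward a contradiction, assume L is regular with pumping length p.
Choose w = 0^p 1^p ∈ L with |w| = 2p ≥ p.
The pumping lemma gives a decomposition w = xyz where |xy| ≤ p and |y| ≥ 1.
Because |xy| ≤ p and w begins with p copies of 0, we have y = 0^k with 1 ≤ k ≤ p.
Pump with i = 2: xy^2z = 0^{p+k} 1^p has p+k occurrences of 0 but only p of 1. Since k ≥ 1 the counts differ, so xy^2z ∉ L.
This is a contradiction; hence L is not regular.

0^{p+k} 1^p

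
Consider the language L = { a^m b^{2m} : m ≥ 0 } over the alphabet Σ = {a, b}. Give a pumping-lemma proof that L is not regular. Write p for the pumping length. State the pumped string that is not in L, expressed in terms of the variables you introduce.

a^{p+k} b^{2p}

Assume L is regular. Let p be the pumping length given by the pumping lemma.
Choose w = a^p b^{2p}, which is in L with |w| = 3p ≥ p.
The pumping lemma gives a decomposition w = xyz where |xy| ≤ p and |y| > 0.
The first p characters of w are a's, so xy (and hence y) consists only of a's. Write y = a^k, 1 ≤ k ≤ p.
Pump with i = 2: xy^2z = a^{p+k} b^{2p}. For this to lie in L we would need 2p = 2(p+k), which forces k = 0. But k ≥ 1, so xy^2z ∉ L.
This is a contradiction; hence L is not regular.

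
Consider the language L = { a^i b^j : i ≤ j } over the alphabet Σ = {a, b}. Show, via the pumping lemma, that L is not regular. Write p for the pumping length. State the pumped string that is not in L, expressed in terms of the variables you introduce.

a^{p+k} b^p

Assume L is regular; let p be its pumping constant.
Choose w = a^p b^p ∈ L, with |w| = 2p ≥ p.
The pumping lemma gives a decomposition w = xyz where |xy| ≤ p and |y| > 0.
The first p characters of w are a's, so xy (and hence y) consists only of a's. Write y = a^k, 1 ≤ k ≤ p.
Consider xy^2z = a^{p+k} b^p. Since k ≥ 1, the a-count p+k exceeds the b-count p, so i ≤ j fails; thus xy^2z ∉ L.
This is a contradiction; hence L is not regular.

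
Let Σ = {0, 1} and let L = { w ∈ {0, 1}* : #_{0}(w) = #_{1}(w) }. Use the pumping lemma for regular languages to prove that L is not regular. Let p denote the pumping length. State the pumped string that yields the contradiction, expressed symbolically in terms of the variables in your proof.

Assume L is regular; let p be its pumping constant.
Choose w = 0^p 1^p ∈ L with |w| = 2p ≥ p.
By the pumping lemma, w = xyz with |xy| ≤ p and |y| > 0.
Because |xy| ≤ p and w begins with p copies of 0, we have y = 0^k with 1 ≤ k ≤ p.
Pump with i = 2: xy^2z = 0^{p+k} 1^p has p+k occurrences of 0 but only p of 1. Since k ≥ 1 the counts differ, so xy^2z ∉ L.
This contradicts the pumping lemma, so L is not regular.

0^{p+k} 1^p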